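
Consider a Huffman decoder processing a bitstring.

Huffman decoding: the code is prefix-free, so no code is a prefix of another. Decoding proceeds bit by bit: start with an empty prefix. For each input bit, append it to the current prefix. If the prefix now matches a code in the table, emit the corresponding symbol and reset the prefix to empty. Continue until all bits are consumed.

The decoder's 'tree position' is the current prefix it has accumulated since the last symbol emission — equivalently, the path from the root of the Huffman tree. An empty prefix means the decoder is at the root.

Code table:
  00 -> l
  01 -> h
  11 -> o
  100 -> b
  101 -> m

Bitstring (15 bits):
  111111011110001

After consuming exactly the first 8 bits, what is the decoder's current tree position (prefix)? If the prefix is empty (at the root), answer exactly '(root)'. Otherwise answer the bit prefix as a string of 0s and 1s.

Bit 0: prefix='1' (no match yet)
Bit 1: prefix='11' -> emit 'o', reset
Bit 2: prefix='1' (no match yet)
Bit 3: prefix='11' -> emit 'o', reset
Bit 4: prefix='1' (no match yet)
Bit 5: prefix='11' -> emit 'o', reset
Bit 6: prefix='0' (no match yet)
Bit 7: prefix='01' -> emit 'h', reset

Answer: (root)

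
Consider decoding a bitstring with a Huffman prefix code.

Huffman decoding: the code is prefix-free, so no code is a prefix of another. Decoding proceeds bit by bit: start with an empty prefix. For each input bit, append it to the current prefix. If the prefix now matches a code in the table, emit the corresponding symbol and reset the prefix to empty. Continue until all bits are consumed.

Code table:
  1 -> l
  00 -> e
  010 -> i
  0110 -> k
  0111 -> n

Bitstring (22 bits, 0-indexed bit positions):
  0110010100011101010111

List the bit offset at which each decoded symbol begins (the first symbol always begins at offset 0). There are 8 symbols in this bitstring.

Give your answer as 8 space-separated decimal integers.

Answer: 0 4 7 8 10 14 17 18

Derivation:
Bit 0: prefix='0' (no match yet)
Bit 1: prefix='01' (no match yet)
Bit 2: prefix='011' (no match yet)
Bit 3: prefix='0110' -> emit 'k', reset
Bit 4: prefix='0' (no match yet)
Bit 5: prefix='01' (no match yet)
Bit 6: prefix='010' -> emit 'i', reset
Bit 7: prefix='1' -> emit 'l', reset
Bit 8: prefix='0' (no match yet)
Bit 9: prefix='00' -> emit 'e', reset
Bit 10: prefix='0' (no match yet)
Bit 11: prefix='01' (no match yet)
Bit 12: prefix='011' (no match yet)
Bit 13: prefix='0111' -> emit 'n', reset
Bit 14: prefix='0' (no match yet)
Bit 15: prefix='01' (no match yet)
Bit 16: prefix='010' -> emit 'i', reset
Bit 17: prefix='1' -> emit 'l', reset
Bit 18: prefix='0' (no match yet)
Bit 19: prefix='01' (no match yet)
Bit 20: prefix='011' (no match yet)
Bit 21: prefix='0111' -> emit 'n', reset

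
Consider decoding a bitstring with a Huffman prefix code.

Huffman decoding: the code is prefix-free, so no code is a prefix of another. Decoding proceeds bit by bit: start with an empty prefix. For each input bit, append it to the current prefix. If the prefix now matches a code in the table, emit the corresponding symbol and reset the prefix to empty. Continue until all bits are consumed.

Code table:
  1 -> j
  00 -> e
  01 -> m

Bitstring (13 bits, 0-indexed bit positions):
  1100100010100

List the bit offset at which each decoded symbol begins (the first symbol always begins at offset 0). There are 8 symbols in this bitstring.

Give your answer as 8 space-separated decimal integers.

Answer: 0 1 2 4 5 7 9 11

Derivation:
Bit 0: prefix='1' -> emit 'j', reset
Bit 1: prefix='1' -> emit 'j', reset
Bit 2: prefix='0' (no match yet)
Bit 3: prefix='00' -> emit 'e', reset
Bit 4: prefix='1' -> emit 'j', reset
Bit 5: prefix='0' (no match yet)
Bit 6: prefix='00' -> emit 'e', reset
Bit 7: prefix='0' (no match yet)
Bit 8: prefix='01' -> emit 'm', reset
Bit 9: prefix='0' (no match yet)
Bit 10: prefix='01' -> emit 'm', reset
Bit 11: prefix='0' (no match yet)
Bit 12: prefix='00' -> emit 'e', reset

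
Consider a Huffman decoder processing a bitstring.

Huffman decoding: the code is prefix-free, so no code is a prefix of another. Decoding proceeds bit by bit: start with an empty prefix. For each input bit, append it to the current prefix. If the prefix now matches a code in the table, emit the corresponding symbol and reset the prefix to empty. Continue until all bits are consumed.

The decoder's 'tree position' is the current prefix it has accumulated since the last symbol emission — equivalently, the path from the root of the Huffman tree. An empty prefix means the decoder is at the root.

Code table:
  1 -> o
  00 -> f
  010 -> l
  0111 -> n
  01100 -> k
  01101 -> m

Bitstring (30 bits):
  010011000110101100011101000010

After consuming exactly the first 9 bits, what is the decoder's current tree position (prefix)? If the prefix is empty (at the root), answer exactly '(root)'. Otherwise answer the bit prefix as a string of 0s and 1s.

Bit 0: prefix='0' (no match yet)
Bit 1: prefix='01' (no match yet)
Bit 2: prefix='010' -> emit 'l', reset
Bit 3: prefix='0' (no match yet)
Bit 4: prefix='01' (no match yet)
Bit 5: prefix='011' (no match yet)
Bit 6: prefix='0110' (no match yet)
Bit 7: prefix='01100' -> emit 'k', reset
Bit 8: prefix='0' (no match yet)

Answer: 0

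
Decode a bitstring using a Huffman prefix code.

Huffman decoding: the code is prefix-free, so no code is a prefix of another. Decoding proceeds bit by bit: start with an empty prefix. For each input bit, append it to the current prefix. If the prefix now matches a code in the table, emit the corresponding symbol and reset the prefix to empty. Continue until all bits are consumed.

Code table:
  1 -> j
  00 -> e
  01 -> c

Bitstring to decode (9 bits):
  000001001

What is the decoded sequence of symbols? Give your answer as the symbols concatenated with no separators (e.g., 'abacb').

Answer: eecej

Derivation:
Bit 0: prefix='0' (no match yet)
Bit 1: prefix='00' -> emit 'e', reset
Bit 2: prefix='0' (no match yet)
Bit 3: prefix='00' -> emit 'e', reset
Bit 4: prefix='0' (no match yet)
Bit 5: prefix='01' -> emit 'c', reset
Bit 6: prefix='0' (no match yet)
Bit 7: prefix='00' -> emit 'e', reset
Bit 8: prefix='1' -> emit 'j', reset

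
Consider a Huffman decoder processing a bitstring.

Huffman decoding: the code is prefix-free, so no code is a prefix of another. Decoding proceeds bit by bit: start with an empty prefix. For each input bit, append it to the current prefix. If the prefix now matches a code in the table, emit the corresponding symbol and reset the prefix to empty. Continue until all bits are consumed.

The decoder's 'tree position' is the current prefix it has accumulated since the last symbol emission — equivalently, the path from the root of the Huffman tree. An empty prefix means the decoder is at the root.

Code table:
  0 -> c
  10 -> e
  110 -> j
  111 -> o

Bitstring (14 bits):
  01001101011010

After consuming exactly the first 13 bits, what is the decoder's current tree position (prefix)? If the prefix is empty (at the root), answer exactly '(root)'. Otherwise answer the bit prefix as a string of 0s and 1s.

Answer: 1

Derivation:
Bit 0: prefix='0' -> emit 'c', reset
Bit 1: prefix='1' (no match yet)
Bit 2: prefix='10' -> emit 'e', reset
Bit 3: prefix='0' -> emit 'c', reset
Bit 4: prefix='1' (no match yet)
Bit 5: prefix='11' (no match yet)
Bit 6: prefix='110' -> emit 'j', reset
Bit 7: prefix='1' (no match yet)
Bit 8: prefix='10' -> emit 'e', reset
Bit 9: prefix='1' (no match yet)
Bit 10: prefix='11' (no match yet)
Bit 11: prefix='110' -> emit 'j', reset
Bit 12: prefix='1' (no match yet)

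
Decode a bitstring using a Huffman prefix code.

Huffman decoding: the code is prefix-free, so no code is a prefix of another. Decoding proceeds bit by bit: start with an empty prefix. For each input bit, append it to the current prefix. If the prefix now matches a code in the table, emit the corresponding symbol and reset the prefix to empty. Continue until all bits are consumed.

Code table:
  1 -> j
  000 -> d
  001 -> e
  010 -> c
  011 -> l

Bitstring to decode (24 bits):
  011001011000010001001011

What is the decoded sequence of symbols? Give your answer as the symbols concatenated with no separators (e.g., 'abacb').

Bit 0: prefix='0' (no match yet)
Bit 1: prefix='01' (no match yet)
Bit 2: prefix='011' -> emit 'l', reset
Bit 3: prefix='0' (no match yet)
Bit 4: prefix='00' (no match yet)
Bit 5: prefix='001' -> emit 'e', reset
Bit 6: prefix='0' (no match yet)
Bit 7: prefix='01' (no match yet)
Bit 8: prefix='011' -> emit 'l', reset
Bit 9: prefix='0' (no match yet)
Bit 10: prefix='00' (no match yet)
Bit 11: prefix='000' -> emit 'd', reset
Bit 12: prefix='0' (no match yet)
Bit 13: prefix='01' (no match yet)
Bit 14: prefix='010' -> emit 'c', reset
Bit 15: prefix='0' (no match yet)
Bit 16: prefix='00' (no match yet)
Bit 17: prefix='001' -> emit 'e', reset
Bit 18: prefix='0' (no match yet)
Bit 19: prefix='00' (no match yet)
Bit 20: prefix='001' -> emit 'e', reset
Bit 21: prefix='0' (no match yet)
Bit 22: prefix='01' (no match yet)
Bit 23: prefix='011' -> emit 'l', reset

Answer: leldceel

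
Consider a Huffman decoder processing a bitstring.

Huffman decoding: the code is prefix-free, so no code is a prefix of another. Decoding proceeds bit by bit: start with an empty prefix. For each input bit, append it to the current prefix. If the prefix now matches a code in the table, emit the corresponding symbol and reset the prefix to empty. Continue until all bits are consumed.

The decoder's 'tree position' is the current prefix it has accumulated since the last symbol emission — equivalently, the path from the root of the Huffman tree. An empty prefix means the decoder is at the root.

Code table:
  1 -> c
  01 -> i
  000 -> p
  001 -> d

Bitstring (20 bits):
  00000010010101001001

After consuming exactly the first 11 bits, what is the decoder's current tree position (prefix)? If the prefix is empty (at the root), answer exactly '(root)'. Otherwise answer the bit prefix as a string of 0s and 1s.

Bit 0: prefix='0' (no match yet)
Bit 1: prefix='00' (no match yet)
Bit 2: prefix='000' -> emit 'p', reset
Bit 3: prefix='0' (no match yet)
Bit 4: prefix='00' (no match yet)
Bit 5: prefix='000' -> emit 'p', reset
Bit 6: prefix='1' -> emit 'c', reset
Bit 7: prefix='0' (no match yet)
Bit 8: prefix='00' (no match yet)
Bit 9: prefix='001' -> emit 'd', reset
Bit 10: prefix='0' (no match yet)

Answer: 0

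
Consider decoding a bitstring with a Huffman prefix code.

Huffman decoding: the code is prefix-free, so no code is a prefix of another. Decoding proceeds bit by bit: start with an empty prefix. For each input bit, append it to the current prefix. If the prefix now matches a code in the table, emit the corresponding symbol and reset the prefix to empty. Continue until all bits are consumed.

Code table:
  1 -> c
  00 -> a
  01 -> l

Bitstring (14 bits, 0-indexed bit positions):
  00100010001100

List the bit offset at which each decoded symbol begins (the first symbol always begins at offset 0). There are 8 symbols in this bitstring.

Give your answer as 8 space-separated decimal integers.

Answer: 0 2 3 5 7 9 11 12

Derivation:
Bit 0: prefix='0' (no match yet)
Bit 1: prefix='00' -> emit 'a', reset
Bit 2: prefix='1' -> emit 'c', reset
Bit 3: prefix='0' (no match yet)
Bit 4: prefix='00' -> emit 'a', reset
Bit 5: prefix='0' (no match yet)
Bit 6: prefix='01' -> emit 'l', reset
Bit 7: prefix='0' (no match yet)
Bit 8: prefix='00' -> emit 'a', reset
Bit 9: prefix='0' (no match yet)
Bit 10: prefix='01' -> emit 'l', reset
Bit 11: prefix='1' -> emit 'c', reset
Bit 12: prefix='0' (no match yet)
Bit 13: prefix='00' -> emit 'a', reset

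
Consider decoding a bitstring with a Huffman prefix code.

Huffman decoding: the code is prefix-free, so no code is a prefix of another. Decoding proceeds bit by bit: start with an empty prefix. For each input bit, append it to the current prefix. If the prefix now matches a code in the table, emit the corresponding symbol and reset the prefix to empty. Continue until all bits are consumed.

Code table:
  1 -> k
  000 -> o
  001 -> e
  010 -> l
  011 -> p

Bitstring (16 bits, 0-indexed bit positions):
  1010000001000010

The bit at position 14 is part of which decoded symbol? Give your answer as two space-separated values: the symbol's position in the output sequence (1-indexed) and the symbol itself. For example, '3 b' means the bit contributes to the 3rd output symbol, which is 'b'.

Answer: 6 l

Derivation:
Bit 0: prefix='1' -> emit 'k', reset
Bit 1: prefix='0' (no match yet)
Bit 2: prefix='01' (no match yet)
Bit 3: prefix='010' -> emit 'l', reset
Bit 4: prefix='0' (no match yet)
Bit 5: prefix='00' (no match yet)
Bit 6: prefix='000' -> emit 'o', reset
Bit 7: prefix='0' (no match yet)
Bit 8: prefix='00' (no match yet)
Bit 9: prefix='001' -> emit 'e', reset
Bit 10: prefix='0' (no match yet)
Bit 11: prefix='00' (no match yet)
Bit 12: prefix='000' -> emit 'o', reset
Bit 13: prefix='0' (no match yet)
Bit 14: prefix='01' (no match yet)
Bit 15: prefix='010' -> emit 'l', reset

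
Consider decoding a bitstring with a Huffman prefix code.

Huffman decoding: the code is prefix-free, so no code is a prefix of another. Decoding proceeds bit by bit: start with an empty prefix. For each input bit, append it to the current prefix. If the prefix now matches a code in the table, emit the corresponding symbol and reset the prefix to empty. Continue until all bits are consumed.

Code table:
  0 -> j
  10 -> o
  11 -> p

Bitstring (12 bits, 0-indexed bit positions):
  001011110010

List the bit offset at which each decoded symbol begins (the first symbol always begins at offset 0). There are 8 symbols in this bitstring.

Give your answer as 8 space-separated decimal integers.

Bit 0: prefix='0' -> emit 'j', reset
Bit 1: prefix='0' -> emit 'j', reset
Bit 2: prefix='1' (no match yet)
Bit 3: prefix='10' -> emit 'o', reset
Bit 4: prefix='1' (no match yet)
Bit 5: prefix='11' -> emit 'p', reset
Bit 6: prefix='1' (no match yet)
Bit 7: prefix='11' -> emit 'p', reset
Bit 8: prefix='0' -> emit 'j', reset
Bit 9: prefix='0' -> emit 'j', reset
Bit 10: prefix='1' (no match yet)
Bit 11: prefix='10' -> emit 'o', reset

Answer: 0 1 2 4 6 8 9 10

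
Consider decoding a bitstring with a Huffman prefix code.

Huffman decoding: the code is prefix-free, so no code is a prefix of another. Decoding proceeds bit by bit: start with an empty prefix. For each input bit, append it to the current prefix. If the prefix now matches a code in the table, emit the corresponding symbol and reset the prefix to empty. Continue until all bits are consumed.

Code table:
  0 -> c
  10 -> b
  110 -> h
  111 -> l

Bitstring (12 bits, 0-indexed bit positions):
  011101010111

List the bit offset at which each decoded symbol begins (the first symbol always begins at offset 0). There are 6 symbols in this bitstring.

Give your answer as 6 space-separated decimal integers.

Answer: 0 1 4 5 7 9

Derivation:
Bit 0: prefix='0' -> emit 'c', reset
Bit 1: prefix='1' (no match yet)
Bit 2: prefix='11' (no match yet)
Bit 3: prefix='111' -> emit 'l', reset
Bit 4: prefix='0' -> emit 'c', reset
Bit 5: prefix='1' (no match yet)
Bit 6: prefix='10' -> emit 'b', reset
Bit 7: prefix='1' (no match yet)
Bit 8: prefix='10' -> emit 'b', reset
Bit 9: prefix='1' (no match yet)
Bit 10: prefix='11' (no match yet)
Bit 11: prefix='111' -> emit 'l', reset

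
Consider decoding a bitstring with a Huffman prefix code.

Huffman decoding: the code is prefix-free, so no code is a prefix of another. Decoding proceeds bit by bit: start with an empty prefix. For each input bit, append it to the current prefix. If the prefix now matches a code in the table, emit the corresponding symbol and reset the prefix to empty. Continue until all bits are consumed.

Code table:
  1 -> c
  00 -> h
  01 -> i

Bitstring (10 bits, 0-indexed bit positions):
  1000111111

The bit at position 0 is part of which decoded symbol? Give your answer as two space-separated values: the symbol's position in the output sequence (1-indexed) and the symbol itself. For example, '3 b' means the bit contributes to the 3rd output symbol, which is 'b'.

Bit 0: prefix='1' -> emit 'c', reset
Bit 1: prefix='0' (no match yet)
Bit 2: prefix='00' -> emit 'h', reset
Bit 3: prefix='0' (no match yet)
Bit 4: prefix='01' -> emit 'i', reset

Answer: 1 c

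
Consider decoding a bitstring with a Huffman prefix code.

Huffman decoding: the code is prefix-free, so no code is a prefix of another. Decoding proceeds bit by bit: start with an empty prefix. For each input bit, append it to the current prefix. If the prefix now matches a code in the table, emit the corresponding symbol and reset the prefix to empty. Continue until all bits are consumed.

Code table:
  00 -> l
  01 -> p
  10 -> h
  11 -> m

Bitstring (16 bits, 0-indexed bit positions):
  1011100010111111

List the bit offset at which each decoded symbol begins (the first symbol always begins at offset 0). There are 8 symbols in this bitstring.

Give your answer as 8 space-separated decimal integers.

Bit 0: prefix='1' (no match yet)
Bit 1: prefix='10' -> emit 'h', reset
Bit 2: prefix='1' (no match yet)
Bit 3: prefix='11' -> emit 'm', reset
Bit 4: prefix='1' (no match yet)
Bit 5: prefix='10' -> emit 'h', reset
Bit 6: prefix='0' (no match yet)
Bit 7: prefix='00' -> emit 'l', reset
Bit 8: prefix='1' (no match yet)
Bit 9: prefix='10' -> emit 'h', reset
Bit 10: prefix='1' (no match yet)
Bit 11: prefix='11' -> emit 'm', reset
Bit 12: prefix='1' (no match yet)
Bit 13: prefix='11' -> emit 'm', reset
Bit 14: prefix='1' (no match yet)
Bit 15: prefix='11' -> emit 'm', reset

Answer: 0 2 4 6 8 10 12 14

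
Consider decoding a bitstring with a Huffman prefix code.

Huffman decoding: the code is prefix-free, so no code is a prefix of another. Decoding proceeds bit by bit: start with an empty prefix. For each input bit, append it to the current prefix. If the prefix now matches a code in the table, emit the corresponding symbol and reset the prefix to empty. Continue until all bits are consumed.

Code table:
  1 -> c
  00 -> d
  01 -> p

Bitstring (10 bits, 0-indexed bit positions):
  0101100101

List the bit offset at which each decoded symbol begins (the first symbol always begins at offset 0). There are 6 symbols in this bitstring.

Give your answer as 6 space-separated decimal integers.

Bit 0: prefix='0' (no match yet)
Bit 1: prefix='01' -> emit 'p', reset
Bit 2: prefix='0' (no match yet)
Bit 3: prefix='01' -> emit 'p', reset
Bit 4: prefix='1' -> emit 'c', reset
Bit 5: prefix='0' (no match yet)
Bit 6: prefix='00' -> emit 'd', reset
Bit 7: prefix='1' -> emit 'c', reset
Bit 8: prefix='0' (no match yet)
Bit 9: prefix='01' -> emit 'p', reset

Answer: 0 2 4 5 7 8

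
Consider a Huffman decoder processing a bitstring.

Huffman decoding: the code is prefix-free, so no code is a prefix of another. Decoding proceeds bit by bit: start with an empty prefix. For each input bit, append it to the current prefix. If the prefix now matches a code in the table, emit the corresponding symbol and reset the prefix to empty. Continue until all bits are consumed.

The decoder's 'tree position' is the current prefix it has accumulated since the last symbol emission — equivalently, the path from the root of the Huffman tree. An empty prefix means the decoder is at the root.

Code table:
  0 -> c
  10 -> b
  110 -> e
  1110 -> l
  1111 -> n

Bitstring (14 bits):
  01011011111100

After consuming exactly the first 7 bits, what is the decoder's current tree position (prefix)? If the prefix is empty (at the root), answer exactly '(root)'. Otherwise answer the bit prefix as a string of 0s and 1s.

Answer: 1

Derivation:
Bit 0: prefix='0' -> emit 'c', reset
Bit 1: prefix='1' (no match yet)
Bit 2: prefix='10' -> emit 'b', reset
Bit 3: prefix='1' (no match yet)
Bit 4: prefix='11' (no match yet)
Bit 5: prefix='110' -> emit 'e', reset
Bit 6: prefix='1' (no match yet)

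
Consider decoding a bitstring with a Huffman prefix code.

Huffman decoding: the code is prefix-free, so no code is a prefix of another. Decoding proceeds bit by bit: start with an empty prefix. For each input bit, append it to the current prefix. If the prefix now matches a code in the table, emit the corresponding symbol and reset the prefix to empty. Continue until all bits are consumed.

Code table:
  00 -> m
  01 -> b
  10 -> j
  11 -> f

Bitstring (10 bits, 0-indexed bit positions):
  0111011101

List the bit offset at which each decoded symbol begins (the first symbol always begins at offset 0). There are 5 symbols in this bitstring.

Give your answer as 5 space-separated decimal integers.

Answer: 0 2 4 6 8

Derivation:
Bit 0: prefix='0' (no match yet)
Bit 1: prefix='01' -> emit 'b', reset
Bit 2: prefix='1' (no match yet)
Bit 3: prefix='11' -> emit 'f', reset
Bit 4: prefix='0' (no match yet)
Bit 5: prefix='01' -> emit 'b', reset
Bit 6: prefix='1' (no match yet)
Bit 7: prefix='11' -> emit 'f', reset
Bit 8: prefix='0' (no match yet)
Bit 9: prefix='01' -> emit 'b', reset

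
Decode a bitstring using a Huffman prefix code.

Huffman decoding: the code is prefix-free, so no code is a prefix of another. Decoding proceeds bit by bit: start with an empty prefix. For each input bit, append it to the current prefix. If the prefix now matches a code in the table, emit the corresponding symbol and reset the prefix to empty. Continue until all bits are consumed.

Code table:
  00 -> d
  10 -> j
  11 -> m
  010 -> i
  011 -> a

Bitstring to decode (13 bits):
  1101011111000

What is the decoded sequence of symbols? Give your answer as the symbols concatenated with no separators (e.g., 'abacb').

Bit 0: prefix='1' (no match yet)
Bit 1: prefix='11' -> emit 'm', reset
Bit 2: prefix='0' (no match yet)
Bit 3: prefix='01' (no match yet)
Bit 4: prefix='010' -> emit 'i', reset
Bit 5: prefix='1' (no match yet)
Bit 6: prefix='11' -> emit 'm', reset
Bit 7: prefix='1' (no match yet)
Bit 8: prefix='11' -> emit 'm', reset
Bit 9: prefix='1' (no match yet)
Bit 10: prefix='10' -> emit 'j', reset
Bit 11: prefix='0' (no match yet)
Bit 12: prefix='00' -> emit 'd', reset

Answer: mimmjd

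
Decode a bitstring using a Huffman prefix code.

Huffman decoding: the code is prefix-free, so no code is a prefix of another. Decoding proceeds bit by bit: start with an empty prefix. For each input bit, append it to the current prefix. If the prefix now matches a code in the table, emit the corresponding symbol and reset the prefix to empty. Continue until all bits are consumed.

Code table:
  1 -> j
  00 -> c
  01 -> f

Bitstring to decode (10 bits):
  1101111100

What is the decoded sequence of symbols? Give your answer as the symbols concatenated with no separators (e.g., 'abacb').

Bit 0: prefix='1' -> emit 'j', reset
Bit 1: prefix='1' -> emit 'j', reset
Bit 2: prefix='0' (no match yet)
Bit 3: prefix='01' -> emit 'f', reset
Bit 4: prefix='1' -> emit 'j', reset
Bit 5: prefix='1' -> emit 'j', reset
Bit 6: prefix='1' -> emit 'j', reset
Bit 7: prefix='1' -> emit 'j', reset
Bit 8: prefix='0' (no match yet)
Bit 9: prefix='00' -> emit 'c', reset

Answer: jjfjjjjc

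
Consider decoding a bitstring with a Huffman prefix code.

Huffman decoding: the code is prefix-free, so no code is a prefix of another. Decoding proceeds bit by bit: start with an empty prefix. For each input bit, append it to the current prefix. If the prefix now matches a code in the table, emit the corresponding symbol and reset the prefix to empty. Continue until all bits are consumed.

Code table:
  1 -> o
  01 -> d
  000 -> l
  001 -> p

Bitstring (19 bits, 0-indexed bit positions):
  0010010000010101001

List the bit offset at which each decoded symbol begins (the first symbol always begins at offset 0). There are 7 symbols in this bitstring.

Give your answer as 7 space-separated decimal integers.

Bit 0: prefix='0' (no match yet)
Bit 1: prefix='00' (no match yet)
Bit 2: prefix='001' -> emit 'p', reset
Bit 3: prefix='0' (no match yet)
Bit 4: prefix='00' (no match yet)
Bit 5: prefix='001' -> emit 'p', reset
Bit 6: prefix='0' (no match yet)
Bit 7: prefix='00' (no match yet)
Bit 8: prefix='000' -> emit 'l', reset
Bit 9: prefix='0' (no match yet)
Bit 10: prefix='00' (no match yet)
Bit 11: prefix='001' -> emit 'p', reset
Bit 12: prefix='0' (no match yet)
Bit 13: prefix='01' -> emit 'd', reset
Bit 14: prefix='0' (no match yet)
Bit 15: prefix='01' -> emit 'd', reset
Bit 16: prefix='0' (no match yet)
Bit 17: prefix='00' (no match yet)
Bit 18: prefix='001' -> emit 'p', reset

Answer: 0 3 6 9 12 14 16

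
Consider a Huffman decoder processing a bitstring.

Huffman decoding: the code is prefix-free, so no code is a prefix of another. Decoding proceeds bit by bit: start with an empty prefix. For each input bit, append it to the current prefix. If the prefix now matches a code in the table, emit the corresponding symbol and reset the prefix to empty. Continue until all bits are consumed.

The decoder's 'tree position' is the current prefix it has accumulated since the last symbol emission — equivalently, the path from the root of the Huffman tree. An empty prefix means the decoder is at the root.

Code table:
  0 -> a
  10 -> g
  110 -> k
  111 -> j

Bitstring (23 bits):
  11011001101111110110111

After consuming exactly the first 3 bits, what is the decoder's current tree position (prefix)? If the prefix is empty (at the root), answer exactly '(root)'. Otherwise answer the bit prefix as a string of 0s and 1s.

Answer: (root)

Derivation:
Bit 0: prefix='1' (no match yet)
Bit 1: prefix='11' (no match yet)
Bit 2: prefix='110' -> emit 'k', reset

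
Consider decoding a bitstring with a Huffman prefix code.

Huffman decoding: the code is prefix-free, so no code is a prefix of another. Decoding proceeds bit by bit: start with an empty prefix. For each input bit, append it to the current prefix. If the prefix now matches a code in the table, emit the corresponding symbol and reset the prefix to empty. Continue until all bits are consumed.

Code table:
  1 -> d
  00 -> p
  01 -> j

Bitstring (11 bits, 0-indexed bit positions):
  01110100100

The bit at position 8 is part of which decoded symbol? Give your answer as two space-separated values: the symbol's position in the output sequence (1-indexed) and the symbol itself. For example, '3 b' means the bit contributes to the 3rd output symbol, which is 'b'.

Answer: 6 d

Derivation:
Bit 0: prefix='0' (no match yet)
Bit 1: prefix='01' -> emit 'j', reset
Bit 2: prefix='1' -> emit 'd', reset
Bit 3: prefix='1' -> emit 'd', reset
Bit 4: prefix='0' (no match yet)
Bit 5: prefix='01' -> emit 'j', reset
Bit 6: prefix='0' (no match yet)
Bit 7: prefix='00' -> emit 'p', reset
Bit 8: prefix='1' -> emit 'd', reset
Bit 9: prefix='0' (no match yet)
Bit 10: prefix='00' -> emit 'p', reset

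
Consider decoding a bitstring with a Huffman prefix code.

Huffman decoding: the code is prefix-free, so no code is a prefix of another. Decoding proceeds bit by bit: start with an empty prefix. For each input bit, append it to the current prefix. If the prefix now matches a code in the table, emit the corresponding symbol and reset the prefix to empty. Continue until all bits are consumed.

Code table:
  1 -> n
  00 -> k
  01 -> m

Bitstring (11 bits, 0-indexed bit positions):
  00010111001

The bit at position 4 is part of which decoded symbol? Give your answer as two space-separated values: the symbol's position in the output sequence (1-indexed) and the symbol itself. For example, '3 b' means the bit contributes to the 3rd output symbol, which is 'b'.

Answer: 3 m

Derivation:
Bit 0: prefix='0' (no match yet)
Bit 1: prefix='00' -> emit 'k', reset
Bit 2: prefix='0' (no match yet)
Bit 3: prefix='01' -> emit 'm', reset
Bit 4: prefix='0' (no match yet)
Bit 5: prefix='01' -> emit 'm', reset
Bit 6: prefix='1' -> emit 'n', reset
Bit 7: prefix='1' -> emit 'n', reset
Bit 8: prefix='0' (no match yet)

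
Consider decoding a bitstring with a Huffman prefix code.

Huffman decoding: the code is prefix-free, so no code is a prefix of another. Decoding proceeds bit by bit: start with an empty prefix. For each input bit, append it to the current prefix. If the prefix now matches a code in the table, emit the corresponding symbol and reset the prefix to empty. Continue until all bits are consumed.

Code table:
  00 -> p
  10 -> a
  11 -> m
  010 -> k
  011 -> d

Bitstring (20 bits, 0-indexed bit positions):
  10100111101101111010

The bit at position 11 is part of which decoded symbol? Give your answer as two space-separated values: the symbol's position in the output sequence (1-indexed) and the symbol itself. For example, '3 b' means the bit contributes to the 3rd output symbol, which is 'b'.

Answer: 5 d

Derivation:
Bit 0: prefix='1' (no match yet)
Bit 1: prefix='10' -> emit 'a', reset
Bit 2: prefix='1' (no match yet)
Bit 3: prefix='10' -> emit 'a', reset
Bit 4: prefix='0' (no match yet)
Bit 5: prefix='01' (no match yet)
Bit 6: prefix='011' -> emit 'd', reset
Bit 7: prefix='1' (no match yet)
Bit 8: prefix='11' -> emit 'm', reset
Bit 9: prefix='0' (no match yet)
Bit 10: prefix='01' (no match yet)
Bit 11: prefix='011' -> emit 'd', reset
Bit 12: prefix='0' (no match yet)
Bit 13: prefix='01' (no match yet)
Bit 14: prefix='011' -> emit 'd', reset
Bit 15: prefix='1' (no match yet)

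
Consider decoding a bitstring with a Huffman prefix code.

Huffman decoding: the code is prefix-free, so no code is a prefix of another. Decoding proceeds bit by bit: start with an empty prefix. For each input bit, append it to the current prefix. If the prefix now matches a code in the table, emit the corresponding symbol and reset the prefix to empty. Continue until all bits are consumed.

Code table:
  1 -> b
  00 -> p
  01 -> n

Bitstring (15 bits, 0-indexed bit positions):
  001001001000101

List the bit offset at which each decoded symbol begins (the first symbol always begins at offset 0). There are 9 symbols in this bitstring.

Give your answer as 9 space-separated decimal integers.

Answer: 0 2 3 5 6 8 9 11 13

Derivation:
Bit 0: prefix='0' (no match yet)
Bit 1: prefix='00' -> emit 'p', reset
Bit 2: prefix='1' -> emit 'b', reset
Bit 3: prefix='0' (no match yet)
Bit 4: prefix='00' -> emit 'p', reset
Bit 5: prefix='1' -> emit 'b', reset
Bit 6: prefix='0' (no match yet)
Bit 7: prefix='00' -> emit 'p', reset
Bit 8: prefix='1' -> emit 'b', reset
Bit 9: prefix='0' (no match yet)
Bit 10: prefix='00' -> emit 'p', reset
Bit 11: prefix='0' (no match yet)
Bit 12: prefix='01' -> emit 'n', reset
Bit 13: prefix='0' (no match yet)
Bit 14: prefix='01' -> emit 'n', reset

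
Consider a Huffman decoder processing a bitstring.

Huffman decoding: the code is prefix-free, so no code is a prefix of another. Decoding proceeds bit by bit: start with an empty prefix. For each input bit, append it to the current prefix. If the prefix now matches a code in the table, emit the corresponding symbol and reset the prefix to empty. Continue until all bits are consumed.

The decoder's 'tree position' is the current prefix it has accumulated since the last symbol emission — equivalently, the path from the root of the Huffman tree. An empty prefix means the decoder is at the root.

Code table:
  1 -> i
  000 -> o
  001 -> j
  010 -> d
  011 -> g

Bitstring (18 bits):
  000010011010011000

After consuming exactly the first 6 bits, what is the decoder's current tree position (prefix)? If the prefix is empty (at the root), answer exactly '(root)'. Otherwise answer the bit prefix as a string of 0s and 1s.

Answer: (root)

Derivation:
Bit 0: prefix='0' (no match yet)
Bit 1: prefix='00' (no match yet)
Bit 2: prefix='000' -> emit 'o', reset
Bit 3: prefix='0' (no match yet)
Bit 4: prefix='01' (no match yet)
Bit 5: prefix='010' -> emit 'd', reset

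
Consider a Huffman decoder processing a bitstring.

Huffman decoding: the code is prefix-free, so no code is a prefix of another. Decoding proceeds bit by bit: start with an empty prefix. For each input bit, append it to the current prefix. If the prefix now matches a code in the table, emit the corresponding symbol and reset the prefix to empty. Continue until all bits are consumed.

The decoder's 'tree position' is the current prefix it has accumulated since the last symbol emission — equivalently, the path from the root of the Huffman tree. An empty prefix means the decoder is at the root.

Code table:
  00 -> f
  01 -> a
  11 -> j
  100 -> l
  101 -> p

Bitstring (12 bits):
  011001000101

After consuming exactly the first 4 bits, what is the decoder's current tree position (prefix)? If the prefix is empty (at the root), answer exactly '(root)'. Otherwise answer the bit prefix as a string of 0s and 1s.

Bit 0: prefix='0' (no match yet)
Bit 1: prefix='01' -> emit 'a', reset
Bit 2: prefix='1' (no match yet)
Bit 3: prefix='10' (no match yet)

Answer: 10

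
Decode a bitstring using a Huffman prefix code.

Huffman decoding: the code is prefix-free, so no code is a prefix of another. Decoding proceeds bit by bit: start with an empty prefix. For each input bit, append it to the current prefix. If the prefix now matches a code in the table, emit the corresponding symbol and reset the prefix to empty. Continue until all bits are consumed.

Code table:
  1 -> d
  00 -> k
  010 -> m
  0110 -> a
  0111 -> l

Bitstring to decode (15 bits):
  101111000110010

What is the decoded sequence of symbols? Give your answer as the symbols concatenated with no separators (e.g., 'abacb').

Bit 0: prefix='1' -> emit 'd', reset
Bit 1: prefix='0' (no match yet)
Bit 2: prefix='01' (no match yet)
Bit 3: prefix='011' (no match yet)
Bit 4: prefix='0111' -> emit 'l', reset
Bit 5: prefix='1' -> emit 'd', reset
Bit 6: prefix='0' (no match yet)
Bit 7: prefix='00' -> emit 'k', reset
Bit 8: prefix='0' (no match yet)
Bit 9: prefix='01' (no match yet)
Bit 10: prefix='011' (no match yet)
Bit 11: prefix='0110' -> emit 'a', reset
Bit 12: prefix='0' (no match yet)
Bit 13: prefix='01' (no match yet)
Bit 14: prefix='010' -> emit 'm', reset

Answer: dldkam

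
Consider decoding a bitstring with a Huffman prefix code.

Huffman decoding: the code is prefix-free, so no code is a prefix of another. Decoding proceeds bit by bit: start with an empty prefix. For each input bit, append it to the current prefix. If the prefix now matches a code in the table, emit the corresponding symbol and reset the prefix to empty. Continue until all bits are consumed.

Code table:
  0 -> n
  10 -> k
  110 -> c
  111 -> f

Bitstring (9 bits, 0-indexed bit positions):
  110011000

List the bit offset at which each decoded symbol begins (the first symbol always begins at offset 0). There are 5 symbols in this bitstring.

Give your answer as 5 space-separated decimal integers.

Answer: 0 3 4 7 8

Derivation:
Bit 0: prefix='1' (no match yet)
Bit 1: prefix='11' (no match yet)
Bit 2: prefix='110' -> emit 'c', reset
Bit 3: prefix='0' -> emit 'n', reset
Bit 4: prefix='1' (no match yet)
Bit 5: prefix='11' (no match yet)
Bit 6: prefix='110' -> emit 'c', reset
Bit 7: prefix='0' -> emit 'n', reset
Bit 8: prefix='0' -> emit 'n', reset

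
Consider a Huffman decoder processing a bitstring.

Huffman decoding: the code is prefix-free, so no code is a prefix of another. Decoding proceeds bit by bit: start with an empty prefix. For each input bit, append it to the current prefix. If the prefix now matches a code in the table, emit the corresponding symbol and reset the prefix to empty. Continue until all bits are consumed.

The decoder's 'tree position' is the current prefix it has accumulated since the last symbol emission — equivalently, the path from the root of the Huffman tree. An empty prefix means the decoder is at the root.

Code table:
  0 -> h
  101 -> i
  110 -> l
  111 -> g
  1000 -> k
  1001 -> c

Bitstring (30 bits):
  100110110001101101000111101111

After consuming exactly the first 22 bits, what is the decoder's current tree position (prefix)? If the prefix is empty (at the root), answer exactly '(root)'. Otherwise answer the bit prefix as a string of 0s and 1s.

Bit 0: prefix='1' (no match yet)
Bit 1: prefix='10' (no match yet)
Bit 2: prefix='100' (no match yet)
Bit 3: prefix='1001' -> emit 'c', reset
Bit 4: prefix='1' (no match yet)
Bit 5: prefix='10' (no match yet)
Bit 6: prefix='101' -> emit 'i', reset
Bit 7: prefix='1' (no match yet)
Bit 8: prefix='10' (no match yet)
Bit 9: prefix='100' (no match yet)
Bit 10: prefix='1000' -> emit 'k', reset
Bit 11: prefix='1' (no match yet)
Bit 12: prefix='11' (no match yet)
Bit 13: prefix='110' -> emit 'l', reset
Bit 14: prefix='1' (no match yet)
Bit 15: prefix='11' (no match yet)
Bit 16: prefix='110' -> emit 'l', reset
Bit 17: prefix='1' (no match yet)
Bit 18: prefix='10' (no match yet)
Bit 19: prefix='100' (no match yet)
Bit 20: prefix='1000' -> emit 'k', reset
Bit 21: prefix='1' (no match yet)

Answer: 1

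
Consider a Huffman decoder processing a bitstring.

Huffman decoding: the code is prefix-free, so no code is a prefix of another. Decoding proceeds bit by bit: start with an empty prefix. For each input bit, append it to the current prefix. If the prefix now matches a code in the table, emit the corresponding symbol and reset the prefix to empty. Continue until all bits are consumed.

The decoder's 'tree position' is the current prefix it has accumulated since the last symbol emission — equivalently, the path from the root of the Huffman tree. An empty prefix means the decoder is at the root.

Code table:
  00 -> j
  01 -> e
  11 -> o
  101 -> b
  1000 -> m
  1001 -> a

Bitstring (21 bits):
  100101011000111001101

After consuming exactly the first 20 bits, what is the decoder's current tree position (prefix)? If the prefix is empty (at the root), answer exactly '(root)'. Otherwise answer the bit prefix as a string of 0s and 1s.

Bit 0: prefix='1' (no match yet)
Bit 1: prefix='10' (no match yet)
Bit 2: prefix='100' (no match yet)
Bit 3: prefix='1001' -> emit 'a', reset
Bit 4: prefix='0' (no match yet)
Bit 5: prefix='01' -> emit 'e', reset
Bit 6: prefix='0' (no match yet)
Bit 7: prefix='01' -> emit 'e', reset
Bit 8: prefix='1' (no match yet)
Bit 9: prefix='10' (no match yet)
Bit 10: prefix='100' (no match yet)
Bit 11: prefix='1000' -> emit 'm', reset
Bit 12: prefix='1' (no match yet)
Bit 13: prefix='11' -> emit 'o', reset
Bit 14: prefix='1' (no match yet)
Bit 15: prefix='10' (no match yet)
Bit 16: prefix='100' (no match yet)
Bit 17: prefix='1001' -> emit 'a', reset
Bit 18: prefix='1' (no match yet)
Bit 19: prefix='10' (no match yet)

Answer: 10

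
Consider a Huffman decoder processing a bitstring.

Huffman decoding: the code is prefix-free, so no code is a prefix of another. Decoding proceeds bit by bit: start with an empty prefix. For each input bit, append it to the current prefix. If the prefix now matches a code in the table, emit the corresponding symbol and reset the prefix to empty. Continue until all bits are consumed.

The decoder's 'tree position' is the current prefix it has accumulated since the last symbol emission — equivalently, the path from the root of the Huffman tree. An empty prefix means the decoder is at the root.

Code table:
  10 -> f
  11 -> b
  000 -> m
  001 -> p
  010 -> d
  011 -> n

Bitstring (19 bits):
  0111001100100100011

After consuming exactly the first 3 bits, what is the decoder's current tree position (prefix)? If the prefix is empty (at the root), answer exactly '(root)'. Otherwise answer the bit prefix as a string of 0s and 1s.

Answer: (root)

Derivation:
Bit 0: prefix='0' (no match yet)
Bit 1: prefix='01' (no match yet)
Bit 2: prefix='011' -> emit 'n', reset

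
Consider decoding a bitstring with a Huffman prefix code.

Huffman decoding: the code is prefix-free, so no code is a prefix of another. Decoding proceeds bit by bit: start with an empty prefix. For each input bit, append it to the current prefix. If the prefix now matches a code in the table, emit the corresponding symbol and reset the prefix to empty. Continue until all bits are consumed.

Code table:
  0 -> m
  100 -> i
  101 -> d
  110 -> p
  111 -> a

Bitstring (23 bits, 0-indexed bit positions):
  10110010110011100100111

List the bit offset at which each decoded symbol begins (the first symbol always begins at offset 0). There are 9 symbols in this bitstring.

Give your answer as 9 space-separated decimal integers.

Bit 0: prefix='1' (no match yet)
Bit 1: prefix='10' (no match yet)
Bit 2: prefix='101' -> emit 'd', reset
Bit 3: prefix='1' (no match yet)
Bit 4: prefix='10' (no match yet)
Bit 5: prefix='100' -> emit 'i', reset
Bit 6: prefix='1' (no match yet)
Bit 7: prefix='10' (no match yet)
Bit 8: prefix='101' -> emit 'd', reset
Bit 9: prefix='1' (no match yet)
Bit 10: prefix='10' (no match yet)
Bit 11: prefix='100' -> emit 'i', reset
Bit 12: prefix='1' (no match yet)
Bit 13: prefix='11' (no match yet)
Bit 14: prefix='111' -> emit 'a', reset
Bit 15: prefix='0' -> emit 'm', reset
Bit 16: prefix='0' -> emit 'm', reset
Bit 17: prefix='1' (no match yet)
Bit 18: prefix='10' (no match yet)
Bit 19: prefix='100' -> emit 'i', reset
Bit 20: prefix='1' (no match yet)
Bit 21: prefix='11' (no match yet)
Bit 22: prefix='111' -> emit 'a', reset

Answer: 0 3 6 9 12 15 16 17 20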